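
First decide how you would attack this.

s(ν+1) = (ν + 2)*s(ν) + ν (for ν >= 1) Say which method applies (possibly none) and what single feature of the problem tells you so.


Verdict: a summation factor — an index-dependent multiplier ν + 2 rules out characteristic roots; a summation factor converts it to a pure difference.


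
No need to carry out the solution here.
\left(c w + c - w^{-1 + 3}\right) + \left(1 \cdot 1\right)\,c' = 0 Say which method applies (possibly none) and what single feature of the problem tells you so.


Best approach: a linear integrating factor — the unknown enters only to the first power against a nonzero forcing term — the integrating-factor template applies directly.


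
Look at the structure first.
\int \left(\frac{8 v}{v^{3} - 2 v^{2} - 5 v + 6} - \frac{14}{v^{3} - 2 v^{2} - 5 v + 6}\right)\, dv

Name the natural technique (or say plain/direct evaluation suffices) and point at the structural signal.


Best approach: partial fractions — a proper rational integrand whose denominator splits into simpler factors — decompose into partial fractions first.


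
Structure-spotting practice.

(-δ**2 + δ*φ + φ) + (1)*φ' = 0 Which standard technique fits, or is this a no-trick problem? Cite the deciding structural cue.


Diagnosis: a linear integrating factor — the unknown enters only to the first power against a nonzero forcing term — the integrating-factor template applies directly.


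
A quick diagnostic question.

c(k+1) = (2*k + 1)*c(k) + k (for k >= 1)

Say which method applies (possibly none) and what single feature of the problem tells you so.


Diagnosis: a summation factor — the coefficient 2*k + 1 drifts with the index, so no fixed root exists; normalizing by the cumulative product telescopes it.


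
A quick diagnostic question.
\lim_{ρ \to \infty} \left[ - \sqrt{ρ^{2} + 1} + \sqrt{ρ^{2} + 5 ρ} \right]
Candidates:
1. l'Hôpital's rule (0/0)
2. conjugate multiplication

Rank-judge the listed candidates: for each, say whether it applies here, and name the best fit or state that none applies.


Diagnosis: conjugate multiplication — an infinity-minus-infinity difference with a surviving radical — multiply by the conjugate to cancel the divergence.
- l'Hôpital's rule (0/0): no quotient structure at all: the clash is ∞ minus ∞, which rationalizing converts into a tractable ratio.
- conjugate multiplication: a fit — the right tool for this form.


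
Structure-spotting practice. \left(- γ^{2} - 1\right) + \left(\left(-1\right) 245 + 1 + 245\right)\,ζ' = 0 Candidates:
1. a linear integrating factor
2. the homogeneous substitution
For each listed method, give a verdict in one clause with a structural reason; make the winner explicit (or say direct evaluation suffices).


Diagnosis: no special technique — the slope is a function of γ alone, so integrate both sides directly.
- a linear integrating factor: with the unknown absent the integrating factor is a formality; direct integration is the working structure.
- the homogeneous substitution: the slope does not depend on the ratio of the variables alone.


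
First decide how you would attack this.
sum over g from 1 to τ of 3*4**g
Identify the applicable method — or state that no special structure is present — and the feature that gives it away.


Best approach: the geometric series formula — term-over-term division gives 4 every time — index-free ratio, geometric sum formula applies.


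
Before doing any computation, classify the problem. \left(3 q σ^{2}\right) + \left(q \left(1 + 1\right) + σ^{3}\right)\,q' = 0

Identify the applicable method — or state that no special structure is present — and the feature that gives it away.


Best approach: the exact-equation method — because the two cross partials coincide, the form is conservative as written — recover its potential in (σ, q).


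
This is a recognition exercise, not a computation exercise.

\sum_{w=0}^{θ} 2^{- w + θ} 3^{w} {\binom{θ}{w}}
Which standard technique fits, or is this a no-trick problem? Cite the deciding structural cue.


Method: the binomial theorem — {\binom{θ}{w}} weighting matched powers of 3 and 2 is the expanded form of (3 + 2)^θ — fold it back up.


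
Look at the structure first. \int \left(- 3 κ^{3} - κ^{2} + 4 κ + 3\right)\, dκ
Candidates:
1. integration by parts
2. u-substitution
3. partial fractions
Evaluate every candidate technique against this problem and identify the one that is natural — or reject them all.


Method: no special technique — the integrand is a sum of constant multiples of powers of κ — integrate term by term.
- integration by parts: splitting off a factor buys nothing — the integrand integrates directly without parts.
- u-substitution: any workable substitution here is cosmetic — the integrand is already in directly integrable form.
- partial fractions — there is no rational-function structure to decompose.


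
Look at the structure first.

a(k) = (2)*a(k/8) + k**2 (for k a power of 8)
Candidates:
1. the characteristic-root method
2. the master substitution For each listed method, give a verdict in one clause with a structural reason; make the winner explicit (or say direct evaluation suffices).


Method: the master substitution — the argument k/8 divides the index by 8; the standard k = 8^m substitution converts it to a constant-shift recurrence.
- the characteristic-root method — a divided-index call is not the fixed-shift linear shape that characteristic roots solve.
- the master substitution: applicable, and directly so.


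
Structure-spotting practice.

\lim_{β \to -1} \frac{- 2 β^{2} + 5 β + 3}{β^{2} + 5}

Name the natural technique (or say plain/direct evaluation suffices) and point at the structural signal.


Technique: no special technique — the function is continuous at -1; evaluation is itself the limit, no machinery required.


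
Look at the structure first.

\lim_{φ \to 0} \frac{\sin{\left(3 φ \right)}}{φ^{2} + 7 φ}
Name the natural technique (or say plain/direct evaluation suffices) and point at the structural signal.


Technique: l'Hôpital's rule (0/0) — numerator and denominator both vanish at 0 — a genuine 0/0 form, which is exactly when l'Hôpital applies. Expanding numerator and denominator to first order gives the same value — the rule automates exactly that.


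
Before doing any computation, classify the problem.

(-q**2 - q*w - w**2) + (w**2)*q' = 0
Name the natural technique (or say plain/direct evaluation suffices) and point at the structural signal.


Verdict: the homogeneous substitution — the slope is degree-zero homogeneous: the ratio substitution v = q/w collapses it.


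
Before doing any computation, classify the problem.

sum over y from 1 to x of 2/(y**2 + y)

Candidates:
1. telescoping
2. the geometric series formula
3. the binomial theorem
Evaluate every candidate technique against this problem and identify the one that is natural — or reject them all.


Verdict: telescoping — rewrite 2/(y**2 + y) as simple fractions and successive terms eat each other — only the edges survive.
- telescoping — applies; the problem has the shape this method handles.
- the geometric series formula: dividing successive terms gives an index-dependent quantity, not a constant.
- the binomial theorem — no binomial coefficients pair up with complementary powers here.


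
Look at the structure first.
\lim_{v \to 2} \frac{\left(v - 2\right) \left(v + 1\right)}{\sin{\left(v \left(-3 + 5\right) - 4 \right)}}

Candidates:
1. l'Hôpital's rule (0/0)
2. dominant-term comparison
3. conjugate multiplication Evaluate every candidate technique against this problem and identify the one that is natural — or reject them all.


Diagnosis: l'Hôpital's rule (0/0) — both numerator and denominator vanish at 2: the genuine 0/0 indeterminate that l'Hôpital exists for. One could equally expand both pieces locally and compare leading terms; the rule does that in one stroke.
- l'Hôpital's rule (0/0) — yes, a natural case for it.
- dominant-term comparison — no dominant-degree comparison decides it.
- conjugate multiplication — there are no radicals in tension whose conjugate would simplify matters.


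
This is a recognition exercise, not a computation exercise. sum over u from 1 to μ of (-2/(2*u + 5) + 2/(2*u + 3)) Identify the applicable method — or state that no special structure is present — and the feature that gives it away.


Technique: telescoping — each term adds 2/(2*u + 3) and subtracts the same expression advanced one index; that subtracted piece cancels against the next term's added copy — only the boundary terms survive.


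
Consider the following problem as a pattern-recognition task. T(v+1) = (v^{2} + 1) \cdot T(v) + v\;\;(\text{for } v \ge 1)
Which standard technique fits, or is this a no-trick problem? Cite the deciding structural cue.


Best approach: a summation factor — one step of memory with a weight v^{2} + 1 that changes as the index grows — the summation-factor construction is built for this.


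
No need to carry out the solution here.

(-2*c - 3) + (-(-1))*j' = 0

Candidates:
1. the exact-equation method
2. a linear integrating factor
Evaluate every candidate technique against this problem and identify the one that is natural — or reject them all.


Diagnosis: no special technique — the slope is a pure function of c; integrate both sides and be done.
- the exact-equation method — with the unknown absent from both coefficients, the cross-partial test holds emptily — nothing for the exact method to work on.
- a linear integrating factor: the linear template holds only trivially here (the unknown is absent, so the coefficient is zero) — the method is not the natural label.


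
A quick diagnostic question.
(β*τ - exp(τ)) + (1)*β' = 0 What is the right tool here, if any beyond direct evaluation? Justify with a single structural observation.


Technique: a linear integrating factor — first power of β, nonzero forcing: the integrating-factor recipe applies verbatim with p = τ.


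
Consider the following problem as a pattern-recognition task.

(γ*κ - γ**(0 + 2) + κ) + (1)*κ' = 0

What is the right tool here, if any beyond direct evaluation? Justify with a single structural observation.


Best approach: a linear integrating factor — linear in the unknown with genuine forcing: multiply through by the exponential of the integrated coefficient and the left side closes into one derivative.


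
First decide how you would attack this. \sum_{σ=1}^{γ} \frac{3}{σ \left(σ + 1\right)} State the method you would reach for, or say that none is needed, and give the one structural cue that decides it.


Verdict: telescoping — one partial-fraction pass turns \frac{3}{σ \left(σ + 1\right)} into a shifted difference, and shifted differences telescope.


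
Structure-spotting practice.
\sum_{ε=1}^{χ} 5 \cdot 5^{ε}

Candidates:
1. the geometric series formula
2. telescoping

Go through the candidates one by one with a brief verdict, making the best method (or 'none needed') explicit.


Diagnosis: the geometric series formula — term-over-term division gives 5 every time — index-free ratio, geometric sum formula applies.
- the geometric series formula — yes — fits the structure here.
- telescoping — writing out consecutive terms as given produces no pairwise cancellation.


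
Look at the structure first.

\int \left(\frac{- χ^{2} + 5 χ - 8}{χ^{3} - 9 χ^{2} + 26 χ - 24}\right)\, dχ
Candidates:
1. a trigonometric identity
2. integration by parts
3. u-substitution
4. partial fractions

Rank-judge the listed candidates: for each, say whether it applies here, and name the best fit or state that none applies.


Best approach: partial fractions — χ^{3} - 9 χ^{2} + 26 χ - 24 splits into linear pieces, so the quotient is a sum of simple fractions — decompose before integrating.
- a trigonometric identity — with no trigonometric functions present, identity rewriting has no target.
- integration by parts — the nonconstant-polynomial-times-standard-kernel pattern (an exp, sine, cosine, or logarithm partner) is absent.
- u-substitution — no subexpression of the integrand serves as a whole-integral substitution inner — individual terms may offer their own, but none carries its derivative as a factor of the full integrand; a working change of variable would have to be constructed from outside the expression.
- partial fractions: applies; the problem has the shape this method handles.


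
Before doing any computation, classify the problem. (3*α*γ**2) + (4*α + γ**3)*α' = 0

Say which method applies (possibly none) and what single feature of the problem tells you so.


Verdict: the exact-equation method — the mixed-partials test passes for 3*α*γ**2 and 4*α + γ**3, so a potential function exists as presented.


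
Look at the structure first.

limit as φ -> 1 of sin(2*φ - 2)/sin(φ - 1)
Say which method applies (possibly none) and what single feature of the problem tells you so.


Technique: l'Hôpital's rule (0/0) — substituting 1 gives 0 over 0; differentiate top and bottom once and re-evaluate. Expanding numerator and denominator to first order gives the same value — the rule automates exactly that.


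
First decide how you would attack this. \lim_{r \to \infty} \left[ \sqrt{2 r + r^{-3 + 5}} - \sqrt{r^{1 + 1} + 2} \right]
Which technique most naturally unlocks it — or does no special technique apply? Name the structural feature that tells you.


Verdict: conjugate multiplication — two divergent pieces with a minus sign between them and a radical in the mix: rationalize \sqrt{2 r + r^{-3 + 5}} - \sqrt{r^{1 + 1} + 2} before any limit law applies.


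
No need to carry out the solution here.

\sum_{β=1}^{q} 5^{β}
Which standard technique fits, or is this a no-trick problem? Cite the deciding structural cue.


Technique: the geometric series formula — consecutive terms stand in a fixed index-free ratio — the geometric sum formula closes it.


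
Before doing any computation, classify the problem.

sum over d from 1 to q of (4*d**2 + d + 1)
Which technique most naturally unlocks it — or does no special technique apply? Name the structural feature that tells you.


Method: no special technique — no cancellation, no constant ratio, no binomial weights — just polynomial terms summed directly.


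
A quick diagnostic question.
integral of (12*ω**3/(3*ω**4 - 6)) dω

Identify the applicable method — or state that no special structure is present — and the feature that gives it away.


Technique: u-substitution — set u = 3*ω**4 - 6: a constant multiple of its derivative, namely 12*ω**3, is present as a factor once the integrand is collected, so the du is sitting there waiting.


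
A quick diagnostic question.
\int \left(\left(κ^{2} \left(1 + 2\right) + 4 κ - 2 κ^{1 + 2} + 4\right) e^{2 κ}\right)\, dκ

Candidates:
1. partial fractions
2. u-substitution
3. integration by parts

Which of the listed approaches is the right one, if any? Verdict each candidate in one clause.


Best approach: integration by parts — a polynomial factor (κ^{2} \left(1 + 2\right) + 4 κ - 2 κ^{1 + 2} + 4) multiplies e^{2 κ}; differentiating (κ^{2} \left(1 + 2\right) + 4 κ - 2 κ^{1 + 2} + 4) lowers its degree while e^{2 κ} integrates cleanly, so parts wins.
- partial fractions: there is no rational-function structure to decompose.
- u-substitution — no subexpression of the integrand pairs with its own derivative as a factor — individual terms may offer their own substitutions, but any change of variable covering the whole integral would have to be constructed from outside the expression.
- integration by parts: yes — fits the structure here.


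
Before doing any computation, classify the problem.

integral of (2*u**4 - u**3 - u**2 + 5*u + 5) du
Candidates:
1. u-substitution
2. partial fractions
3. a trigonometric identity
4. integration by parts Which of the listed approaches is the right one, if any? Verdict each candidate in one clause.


Technique: no special technique — every term is a constant multiple of a power of u; term-wise power-rule integration needs no preliminary transformation.
- u-substitution: no substitution does more than relabel what direct integration already handles.
- partial fractions — there is no rational-function structure to decompose.
- a trigonometric identity — with no trigonometric functions present, identity rewriting has no target.
- integration by parts — parts would only shuffle a directly integrable integrand.


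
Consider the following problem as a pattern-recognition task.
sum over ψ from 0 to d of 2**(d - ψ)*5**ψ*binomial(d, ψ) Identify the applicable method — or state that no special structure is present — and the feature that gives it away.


Diagnosis: the binomial theorem — binomial coefficients against complementary powers of 5 and 2: recognize the binomial expansion and resum.


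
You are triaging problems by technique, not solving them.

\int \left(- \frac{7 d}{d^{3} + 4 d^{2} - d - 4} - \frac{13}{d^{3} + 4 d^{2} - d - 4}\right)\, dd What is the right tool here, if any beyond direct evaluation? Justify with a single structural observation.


Best approach: partial fractions — the bottom factors while the top stays lower-degree — split into simple fractions and integrate piece by piece.


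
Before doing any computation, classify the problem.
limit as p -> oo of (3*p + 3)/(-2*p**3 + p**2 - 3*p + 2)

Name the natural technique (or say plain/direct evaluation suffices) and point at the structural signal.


Technique: dominant-term comparison — divide through by the highest power of p; every lower-order term dies and the dominant terms decide the limit. Differentiating the expression as a single quotient would eventually settle it as well; matching dominant growth settles it immediately.


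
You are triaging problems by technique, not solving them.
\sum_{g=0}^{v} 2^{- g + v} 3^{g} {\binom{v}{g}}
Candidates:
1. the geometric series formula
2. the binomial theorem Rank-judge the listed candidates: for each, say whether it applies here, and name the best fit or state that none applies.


Diagnosis: the binomial theorem — binomial coefficients against complementary powers of 3 and 2: recognize the binomial expansion and resum.
- the geometric series formula: no single multiplier carries one term to the next throughout the sum.
- the binomial theorem: yes, a natural case for it.


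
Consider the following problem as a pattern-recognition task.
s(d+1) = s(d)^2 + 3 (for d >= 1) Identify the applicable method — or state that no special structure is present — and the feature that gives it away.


Method: no special technique — each new value is a nonlinear function of earlier ones — scaling arguments and superposition both fail.


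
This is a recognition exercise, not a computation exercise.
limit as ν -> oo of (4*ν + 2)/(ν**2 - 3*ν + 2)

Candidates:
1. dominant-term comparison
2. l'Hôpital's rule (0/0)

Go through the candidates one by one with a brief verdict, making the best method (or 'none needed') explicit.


Diagnosis: dominant-term comparison — divide through by the highest power of ν; every lower-order term dies and the dominant terms decide the limit.
- dominant-term comparison — yes, a natural case for it.
- l'Hôpital's rule (0/0): viewed as a single quotient this runs to ∞/∞, not the 0/0 clash this candidate addresses; an at-infinity variant of the rule would resolve it, but comparing leading growth reads the answer without differentiating.


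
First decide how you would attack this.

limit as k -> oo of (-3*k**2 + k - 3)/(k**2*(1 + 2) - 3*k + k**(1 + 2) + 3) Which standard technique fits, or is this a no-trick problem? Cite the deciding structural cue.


Technique: dominant-term comparison — growth-rate triage: the leading powers of k decide the limit, everything else is noise. Viewed as a single quotient this is an ∞/∞ form — an at-infinity application of l'Hôpital's rule would also resolve it; comparing leading growth reads the answer without differentiating.


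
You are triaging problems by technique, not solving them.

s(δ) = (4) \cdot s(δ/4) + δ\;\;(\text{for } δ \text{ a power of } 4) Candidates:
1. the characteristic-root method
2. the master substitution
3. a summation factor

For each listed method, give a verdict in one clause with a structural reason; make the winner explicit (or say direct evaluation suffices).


Best approach: the master substitution — the argument contracts 4-fold per step: reindex δ exponentially and solve the linear recurrence in the new index.
- the characteristic-root method — the recursion divides its index rather than shifting it — outside the constant-shift family the root method covers.
- the master substitution — yes — fits the structure here.
- a summation factor: a divided-index call is outside the fixed-shift first-order family a summation factor normalizes.


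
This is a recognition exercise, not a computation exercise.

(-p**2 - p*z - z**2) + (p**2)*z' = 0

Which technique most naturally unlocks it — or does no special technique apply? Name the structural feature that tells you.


Technique: the homogeneous substitution — the slope's numerator and denominator share total degree; set v = z/p and the equation drops to separable form.


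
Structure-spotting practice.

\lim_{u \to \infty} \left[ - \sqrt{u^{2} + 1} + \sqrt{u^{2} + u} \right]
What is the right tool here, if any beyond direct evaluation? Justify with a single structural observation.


Method: conjugate multiplication — two divergent pieces with a minus sign between them and a radical in the mix: rationalize \sqrt{u^{2} + u} - \sqrt{u^{2} + 1} before any limit law applies.


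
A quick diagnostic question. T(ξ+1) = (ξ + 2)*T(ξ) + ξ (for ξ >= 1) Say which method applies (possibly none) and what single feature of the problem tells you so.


Verdict: a summation factor — first-order linear but the coefficient ξ + 2 moves with the index — divide by the cumulative product and telescope.


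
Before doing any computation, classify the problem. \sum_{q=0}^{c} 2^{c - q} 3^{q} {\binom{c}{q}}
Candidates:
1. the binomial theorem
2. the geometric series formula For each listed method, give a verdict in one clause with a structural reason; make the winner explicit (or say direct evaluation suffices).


Verdict: the binomial theorem — {\binom{c}{q}} weighting matched powers of 3 and 2 is the expanded form of (3 + 2)^c — fold it back up.
- the binomial theorem — yes — fits the structure here.
- the geometric series formula — consecutive terms are not related by a fixed multiplier.


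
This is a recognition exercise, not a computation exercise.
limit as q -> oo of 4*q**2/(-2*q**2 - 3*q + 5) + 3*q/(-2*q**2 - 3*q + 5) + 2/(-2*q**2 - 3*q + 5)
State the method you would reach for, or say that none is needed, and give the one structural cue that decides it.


Best approach: dominant-term comparison — divide through by the highest power of q; every lower-order term dies and the dominant terms decide the limit. As a single quotient, the ∞/∞ shape would yield to repeated differentiation as well — the growth comparison gets there in one look.


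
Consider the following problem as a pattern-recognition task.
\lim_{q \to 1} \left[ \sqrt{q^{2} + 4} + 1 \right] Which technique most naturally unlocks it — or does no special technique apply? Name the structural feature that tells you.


Technique: no special technique — no zero denominators, no indeterminate clash at 1 — substitute and read off the value.


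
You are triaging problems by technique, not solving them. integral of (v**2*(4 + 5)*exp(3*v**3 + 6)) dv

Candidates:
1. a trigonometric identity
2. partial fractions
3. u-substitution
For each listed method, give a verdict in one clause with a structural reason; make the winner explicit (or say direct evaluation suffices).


Technique: u-substitution — the only nontrivial dependence routes through 3*v**3 + 6, whose derivative supplies the leftover factor up to a constant multiple — u = 3*v**3 + 6 flattens it.
- a trigonometric identity: there is no trigonometric structure at all — the integrand carries no sine or cosine to rewrite.
- partial fractions — the expression is not a ratio of polynomials that decomposes further.
- u-substitution — a fit — the right tool for this form.


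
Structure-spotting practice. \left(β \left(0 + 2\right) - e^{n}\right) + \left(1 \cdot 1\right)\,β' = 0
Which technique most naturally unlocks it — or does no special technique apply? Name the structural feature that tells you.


Diagnosis: a linear integrating factor — the unknown enters only to the first power against a nonzero forcing term — the integrating-factor template applies directly.


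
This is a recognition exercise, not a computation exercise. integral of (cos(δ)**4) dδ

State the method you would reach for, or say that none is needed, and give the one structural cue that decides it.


Diagnosis: a trigonometric identity — cos(δ)**4 is the textbook power-reduction case — identities first, antiderivatives second.


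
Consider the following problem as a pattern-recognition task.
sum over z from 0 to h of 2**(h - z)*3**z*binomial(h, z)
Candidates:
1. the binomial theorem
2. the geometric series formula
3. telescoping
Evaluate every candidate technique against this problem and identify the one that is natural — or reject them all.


Best approach: the binomial theorem — binomial coefficients against complementary powers of 3 and 2: recognize the binomial expansion and resum.
- the binomial theorem: yes, a natural case for it.
- the geometric series formula — there is no constant term-to-term ratio.
- telescoping — neither a shifted-difference shape nor integer-spaced poles are present.


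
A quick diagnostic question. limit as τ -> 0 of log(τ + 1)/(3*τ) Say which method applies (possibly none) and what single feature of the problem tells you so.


Method: l'Hôpital's rule (0/0) — plug in 0: top and bottom both hit zero, so differentiate each and retry. One could equally expand both pieces locally and compare leading terms; the rule does that in one stroke.


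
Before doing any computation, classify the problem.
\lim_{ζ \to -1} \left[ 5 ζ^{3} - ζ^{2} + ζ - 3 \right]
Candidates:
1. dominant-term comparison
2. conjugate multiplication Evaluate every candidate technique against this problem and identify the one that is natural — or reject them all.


Method: no special technique — the expression is continuous at the evaluation point — substitute directly; no indeterminate form appears.
- dominant-term comparison — this limit is not decided by comparing polynomial growth at infinity.
- conjugate multiplication — the conjugate move applies to radical differences, which this is not.


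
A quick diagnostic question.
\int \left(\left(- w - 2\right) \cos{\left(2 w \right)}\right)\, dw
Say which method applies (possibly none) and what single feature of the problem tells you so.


Best approach: integration by parts — a polynomial - w - 2 against the kernel \cos{\left(2 w \right)} is the signature bounded-ladder case for integration by parts.


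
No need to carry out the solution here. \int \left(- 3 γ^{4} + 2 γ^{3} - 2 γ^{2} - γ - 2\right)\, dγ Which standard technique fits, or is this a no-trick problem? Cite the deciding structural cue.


Method: no special technique — the integrand is a sum of constant multiples of powers of γ — integrate term by term.


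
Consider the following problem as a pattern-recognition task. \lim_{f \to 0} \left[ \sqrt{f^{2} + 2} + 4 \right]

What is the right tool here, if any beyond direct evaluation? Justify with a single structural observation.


Diagnosis: no special technique — no denominator vanishes and nothing blows up at 0: direct substitution is the whole computation.


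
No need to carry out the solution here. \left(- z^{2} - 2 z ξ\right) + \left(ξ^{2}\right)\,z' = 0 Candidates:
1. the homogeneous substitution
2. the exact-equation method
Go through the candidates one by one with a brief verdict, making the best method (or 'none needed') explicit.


Diagnosis: the homogeneous substitution — the slope is degree-zero homogeneous: the ratio substitution v = z/ξ collapses it. A Bernoulli substitution is a fair alternative on this equation directly; the homogeneous reading takes it as given.
- the homogeneous substitution — yes — fits the structure here.
- the exact-equation method: the cross partial derivatives disagree, so no single potential exists.


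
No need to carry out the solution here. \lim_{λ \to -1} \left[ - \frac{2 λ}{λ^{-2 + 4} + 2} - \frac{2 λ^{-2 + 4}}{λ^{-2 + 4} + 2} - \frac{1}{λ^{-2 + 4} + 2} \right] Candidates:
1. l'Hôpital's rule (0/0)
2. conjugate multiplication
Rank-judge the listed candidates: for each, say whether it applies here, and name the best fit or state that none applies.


Verdict: no special technique — the expression is continuous at the evaluation point — substitute directly; no indeterminate form appears.
- l'Hôpital's rule (0/0): evaluation at the point is determinate, so the rule has nothing to repair.
- conjugate multiplication — multiplying by a conjugate would not remove any indeterminacy here.


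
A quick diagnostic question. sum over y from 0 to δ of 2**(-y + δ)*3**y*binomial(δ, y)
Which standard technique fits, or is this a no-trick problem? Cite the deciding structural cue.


Technique: the binomial theorem — binomial(δ, y) weighting matched powers of 3 and 2 is the expanded form of (3 + 2)^δ — fold it back up.


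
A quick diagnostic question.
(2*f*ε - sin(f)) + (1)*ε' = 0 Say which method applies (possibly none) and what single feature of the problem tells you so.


Verdict: a linear integrating factor — first power of ε, nonzero forcing: the integrating-factor recipe applies verbatim with p = 2*f.


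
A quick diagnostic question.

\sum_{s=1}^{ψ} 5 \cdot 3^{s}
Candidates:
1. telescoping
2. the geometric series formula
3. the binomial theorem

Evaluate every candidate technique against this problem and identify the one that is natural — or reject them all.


Technique: the geometric series formula — consecutive terms stand in a fixed index-free ratio — the geometric sum formula closes it.
- telescoping: the summand is not presented as a shifted difference — a telescoping rewrite may exist, but the displayed structure does not offer one.
- the geometric series formula: applies; the problem has the shape this method handles.
- the binomial theorem — there is no sum-raised-to-a-power identity hiding in these terms.


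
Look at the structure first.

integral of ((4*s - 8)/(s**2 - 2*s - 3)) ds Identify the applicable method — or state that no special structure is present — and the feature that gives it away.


Method: partial fractions — a proper rational integrand whose denominator splits into simpler factors — decompose into partial fractions first.


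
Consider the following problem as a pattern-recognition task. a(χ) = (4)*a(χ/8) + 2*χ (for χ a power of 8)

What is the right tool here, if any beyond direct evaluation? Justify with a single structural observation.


Best approach: the master substitution — the recursive call is at index χ/8 rather than a shift, a divide-and-conquer shape — substituting χ = 8^m linearizes it.


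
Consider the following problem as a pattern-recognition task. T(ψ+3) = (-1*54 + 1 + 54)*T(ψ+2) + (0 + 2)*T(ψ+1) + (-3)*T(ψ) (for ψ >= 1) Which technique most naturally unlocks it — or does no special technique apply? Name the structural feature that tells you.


Verdict: the characteristic-root method — this is the constant-coefficient homogeneous case — the whole solution in ψ reduces to a polynomial's roots.


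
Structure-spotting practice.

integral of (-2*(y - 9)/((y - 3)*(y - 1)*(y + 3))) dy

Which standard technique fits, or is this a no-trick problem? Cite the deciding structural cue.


Method: partial fractions — a proper rational integrand whose denominator splits into simpler factors — decompose into partial fractions first.


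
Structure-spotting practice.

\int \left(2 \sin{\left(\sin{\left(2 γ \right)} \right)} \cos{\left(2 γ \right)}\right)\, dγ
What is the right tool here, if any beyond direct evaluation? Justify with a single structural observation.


Best approach: u-substitution — everything non-trivial happens through the inner expression \sin{\left(2 γ \right)}, and its derivative accounts for the remaining factor up to a constant, so set u = \sin{\left(2 γ \right)}.


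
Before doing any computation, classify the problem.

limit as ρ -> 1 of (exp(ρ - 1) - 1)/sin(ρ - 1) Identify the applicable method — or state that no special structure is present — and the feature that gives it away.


Diagnosis: l'Hôpital's rule (0/0) — both numerator and denominator vanish at 1: the genuine 0/0 indeterminate that l'Hôpital exists for. One could equally expand both pieces locally and compare leading terms; the rule does that in one stroke.


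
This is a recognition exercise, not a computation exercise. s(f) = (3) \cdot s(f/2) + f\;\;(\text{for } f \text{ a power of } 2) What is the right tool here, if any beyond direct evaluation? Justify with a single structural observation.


Best approach: the master substitution — the argument contracts 2-fold per step: reindex f exponentially and solve the linear recurrence in the new index.


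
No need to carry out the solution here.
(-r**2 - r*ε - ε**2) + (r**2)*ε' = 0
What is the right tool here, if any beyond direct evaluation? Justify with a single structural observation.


Technique: the homogeneous substitution — scaling r and ε together leaves the slope fixed — it depends only on ε/r, so substitute the ratio.


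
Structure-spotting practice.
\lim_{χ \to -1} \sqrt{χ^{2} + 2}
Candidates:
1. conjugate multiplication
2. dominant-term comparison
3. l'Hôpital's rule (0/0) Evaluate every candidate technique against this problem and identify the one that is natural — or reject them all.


Method: no special technique — nothing blocks direct substitution at -1: plug in and finish.
- conjugate multiplication — there is no infinity-minus-infinity radical difference to rationalize.
- dominant-term comparison — this limit is not decided by comparing polynomial growth at infinity.
- l'Hôpital's rule (0/0): substituting the point gives a finite value outright — there is no indeterminate clash to repair.


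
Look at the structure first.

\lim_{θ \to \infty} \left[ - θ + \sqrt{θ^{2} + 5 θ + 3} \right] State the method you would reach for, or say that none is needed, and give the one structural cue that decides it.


Verdict: conjugate multiplication — neither \sqrt{θ^{2} + 5 θ + 3} nor θ converges alone, so rewrite their difference as a conjugate-rationalized quotient first.


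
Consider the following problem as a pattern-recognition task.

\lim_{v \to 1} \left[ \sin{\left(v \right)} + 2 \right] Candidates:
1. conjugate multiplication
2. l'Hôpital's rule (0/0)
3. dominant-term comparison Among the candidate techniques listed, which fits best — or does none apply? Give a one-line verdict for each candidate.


Best approach: no special technique — no vanishing denominator and no indeterminate clash at the point — evaluation is immediate.
- conjugate multiplication: there is no infinity-minus-infinity radical difference to rationalize.
- l'Hôpital's rule (0/0): substituting the point gives a finite value outright — there is no indeterminate clash to repair.
- dominant-term comparison: this limit is not decided by comparing polynomial growth at infinity.


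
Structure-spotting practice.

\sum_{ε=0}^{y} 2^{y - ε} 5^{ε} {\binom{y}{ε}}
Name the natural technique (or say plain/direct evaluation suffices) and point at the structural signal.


Best approach: the binomial theorem — terms weighting {\binom{y}{ε}} against matched powers of 5 and 2 reassemble into (5 + 2)^y by the binomial theorem.


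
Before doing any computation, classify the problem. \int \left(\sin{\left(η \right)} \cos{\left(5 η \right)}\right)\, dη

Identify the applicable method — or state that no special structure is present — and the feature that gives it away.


Method: a trigonometric identity — two different frequencies multiply in \sin{\left(η \right)} \cos{\left(5 η \right)}; the product-to-sum formula separates them.


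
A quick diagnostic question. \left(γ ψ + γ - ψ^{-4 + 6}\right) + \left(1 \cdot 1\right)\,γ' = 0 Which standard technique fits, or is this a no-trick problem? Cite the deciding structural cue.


Method: a linear integrating factor — the unknown enters only to the first power against a nonzero forcing term — the integrating-factor template applies directly.


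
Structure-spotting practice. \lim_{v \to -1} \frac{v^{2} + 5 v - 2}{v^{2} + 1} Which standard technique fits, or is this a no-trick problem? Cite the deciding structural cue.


Verdict: no special technique — the expression is continuous at the evaluation point — substitute directly; no indeterminate form appears.


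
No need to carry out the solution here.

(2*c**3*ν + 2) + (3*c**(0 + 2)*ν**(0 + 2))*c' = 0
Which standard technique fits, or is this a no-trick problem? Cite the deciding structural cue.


Best approach: the exact-equation method — because the two cross partials coincide, the form is conservative as written — recover its potential in (ν, c).


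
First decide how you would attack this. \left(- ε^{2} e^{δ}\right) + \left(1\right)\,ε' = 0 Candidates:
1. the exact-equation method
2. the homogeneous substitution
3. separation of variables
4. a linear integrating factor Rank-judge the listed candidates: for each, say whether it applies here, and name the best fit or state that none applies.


Best approach: separation of variables — a product of single-variable factors, e^{δ} and ε^{2} — the textbook separable form.
- the exact-equation method: the mixed partial derivatives differ, so the left side is not a total differential.
- the homogeneous substitution — the slope is not a function of the ratio of the variables alone.
- separation of variables — applies; the problem has the shape this method handles.
- a linear integrating factor — a nonlinear term in the unknown puts this outside the integrating-factor template.


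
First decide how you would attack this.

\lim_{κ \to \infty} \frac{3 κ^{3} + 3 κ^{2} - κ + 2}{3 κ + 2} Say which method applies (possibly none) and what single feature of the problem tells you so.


Method: dominant-term comparison — at large κ only the top-degree terms survive; compare the leading terms and the limit falls out. l'Hôpital's at-infinity variant applies to the expression viewed as a single quotient; the leading-term comparison is the direct route.


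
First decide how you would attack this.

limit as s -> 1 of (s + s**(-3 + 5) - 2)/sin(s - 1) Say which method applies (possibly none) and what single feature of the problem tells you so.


Method: l'Hôpital's rule (0/0) — substituting 1 gives 0 over 0; differentiate top and bottom once and re-evaluate. Expanding numerator and denominator to first order gives the same value — the rule automates exactly that.


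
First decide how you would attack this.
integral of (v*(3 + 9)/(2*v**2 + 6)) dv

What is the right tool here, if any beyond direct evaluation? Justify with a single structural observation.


Method: u-substitution — structure check: outer function, inner expression 2*v**2 + 6, inner derivative as a factor — the classic u = 2*v**2 + 6 pattern.
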